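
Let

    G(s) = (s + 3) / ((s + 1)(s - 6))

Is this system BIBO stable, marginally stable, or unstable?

The poles can be read from the denominator factors: s = -1, 6.
Since the pole(s) at s = 6 lie in the right half-plane, the system is unstable.

unstable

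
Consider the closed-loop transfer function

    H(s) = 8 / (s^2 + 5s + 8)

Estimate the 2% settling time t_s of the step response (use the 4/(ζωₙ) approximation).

Comparing s^2 + 5s + 8 to s^2 + 2ζωₙs + ωₙ²: ωₙ = √8 ≈ 2.828 rad/s and ζ = 5/(2·√8) ≈ 0.8839.
ζωₙ = 5/2 = 2.5, so t_s ≈ 4/(ζωₙ) = 4/2.5 = 1.600 s.

t_s ≈ 1.600 s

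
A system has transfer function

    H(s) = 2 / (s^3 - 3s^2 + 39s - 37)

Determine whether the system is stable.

unstable

The denominator s^3 - 3s^2 + 39s - 37 factors as (s - 1)(s^2 - 2s + 37), giving poles at s = 1, 1 ± 6j.
Since the pole(s) at s = 1, 1 ± 6j lie in the right half-plane, the system is unstable.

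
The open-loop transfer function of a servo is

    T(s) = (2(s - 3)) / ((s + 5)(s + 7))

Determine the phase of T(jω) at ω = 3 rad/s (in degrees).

∠T(j3) ≈ 80.84°

At s = j3: numerator = -6 + j6, denominator = 26 + j36.
∠T = ∠num − ∠den = 135° − (54.162°) = 80.84°.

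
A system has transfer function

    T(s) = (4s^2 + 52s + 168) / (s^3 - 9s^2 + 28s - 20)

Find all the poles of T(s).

s = 4 ± 2j, 1

The poles are the roots of the denominator s^3 - 9s^2 + 28s - 20 = 0.
Trying s = 1: the polynomial evaluates to 0, so (s - 1) is a factor.
Dividing out leaves s^2 - 8s + 20 = 0.
The quadratic formula then gives s = 4 ± 2j.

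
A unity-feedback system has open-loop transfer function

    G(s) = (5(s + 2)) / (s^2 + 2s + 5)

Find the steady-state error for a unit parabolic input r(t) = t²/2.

G(s) has no poles at the origin.
This is a Type 0 system; Ka = lim_{s→0} s^2·G(s) = 0, so the steady-state error for a parabola input is infinite.

e_ss = ∞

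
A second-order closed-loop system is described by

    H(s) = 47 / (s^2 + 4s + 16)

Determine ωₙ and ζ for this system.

Compare the denominator to the standard form s^2 + 2ζωₙs + ωₙ².
ωₙ² = 16, so ωₙ = 4 rad/s.
2ζωₙ = 4, so ζ = 4/(2·4) = 0.5.
With ζ = 0.5 the response is underdamped.

ωₙ = 4 rad/s, ζ = 0.5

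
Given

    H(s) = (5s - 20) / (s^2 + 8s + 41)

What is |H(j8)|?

|H(j8)| ≈ 0.6576

Substitute s = j8: numerator = -20 + j40, denominator = -23 + j64.
|H(j8)| = |-20 + j40| / |-23 + j64| = 44.721 / 68.007 ≈ 0.6576.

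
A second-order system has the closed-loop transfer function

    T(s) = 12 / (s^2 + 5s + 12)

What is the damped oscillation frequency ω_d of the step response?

ω_d ≈ 2.398 rad/s

Comparing s^2 + 5s + 12 to s^2 + 2ζωₙs + ωₙ²: ωₙ = √12 ≈ 3.464 rad/s and ζ = 5/(2·√12) ≈ 0.7217.
ζωₙ = 5/2 = 2.5, so ω_d = ωₙ√(1−ζ²) = √(ωₙ² − (ζωₙ)²) = √(12 − 2.5²) = √5.75 ≈ 2.398 rad/s.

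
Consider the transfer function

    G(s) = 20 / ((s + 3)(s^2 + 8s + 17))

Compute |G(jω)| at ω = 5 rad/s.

|G(j5)| ≈ 0.08408

Substitute s = j5: numerator = 20, denominator = -224 + j80.
|G(j5)| = |20| / |-224 + j80| = 20 / 237.86 ≈ 0.08408.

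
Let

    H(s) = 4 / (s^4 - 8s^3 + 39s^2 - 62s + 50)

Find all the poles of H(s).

s = 1 ± j, 3 ± 4j

The poles are the roots of the denominator s^4 - 8s^3 + 39s^2 - 62s + 50 = 0.
No real roots exist; factor into two real quadratics: (s^2 - 2s + 2)(s^2 - 6s + 25) = 0.
Each quadratic gives a conjugate pair via the quadratic formula.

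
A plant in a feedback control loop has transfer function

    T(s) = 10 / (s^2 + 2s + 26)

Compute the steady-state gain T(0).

At s = 0 each factor (s + a) contributes a and each (s^2 + bs + c) contributes c.
T(0) = 10·1 / ((26)) = 10/26 = 5/13.

T(0) = 5/13 ≈ 0.3846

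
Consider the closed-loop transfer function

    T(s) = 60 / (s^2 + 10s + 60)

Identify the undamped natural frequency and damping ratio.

ωₙ ≈ 7.746 rad/s, ζ ≈ 0.6455

Compare the denominator to the standard form s^2 + 2ζωₙs + ωₙ².
ωₙ² = 60, so ωₙ = √60 ≈ 7.746 rad/s.
2ζωₙ = 10, so ζ = 10/(2·√60) ≈ 0.6455.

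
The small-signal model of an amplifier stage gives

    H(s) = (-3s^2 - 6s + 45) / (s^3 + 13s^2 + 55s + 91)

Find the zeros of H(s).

Set the numerator to zero: -3s^2 - 6s + 45 = 0, i.e. -3·(s^2 + 2s - 15) = 0.
Factoring: (s + 5)(s - 3) = 0.

s = -5, 3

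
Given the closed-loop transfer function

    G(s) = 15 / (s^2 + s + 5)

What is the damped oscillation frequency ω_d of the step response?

ω_d ≈ 2.179 rad/s

Comparing s^2 + s + 5 to s^2 + 2ζωₙs + ωₙ²: ωₙ = √5 ≈ 2.236 rad/s and ζ = 1/(2·√5) ≈ 0.2236.
ζωₙ = 1/2 = 0.5, so ω_d = ωₙ√(1−ζ²) = √(ωₙ² − (ζωₙ)²) = √(5 − 0.5²) = √4.75 ≈ 2.179 rad/s.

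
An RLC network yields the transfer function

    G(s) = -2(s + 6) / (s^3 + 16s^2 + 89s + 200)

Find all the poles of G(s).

The poles are the roots of the denominator s^3 + 16s^2 + 89s + 200 = 0.
Trying s = -8: the polynomial evaluates to 0, so (s + 8) is a factor.
Dividing out leaves s^2 + 8s + 25 = 0.
The quadratic formula then gives s = -4 ± 3j.

s = -4 ± 3j, -8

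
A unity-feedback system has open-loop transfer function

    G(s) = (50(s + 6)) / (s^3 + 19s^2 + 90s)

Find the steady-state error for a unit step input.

G(s) has one pole at the origin.
This is a Type 1 system; for a step input the steady-state error is zero.

e_ss = 0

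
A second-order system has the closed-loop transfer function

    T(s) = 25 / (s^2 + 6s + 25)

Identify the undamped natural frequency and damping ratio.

Compare the denominator to the standard form s^2 + 2ζωₙs + ωₙ².
ωₙ² = 25, so ωₙ = 5 rad/s.
2ζωₙ = 6, so ζ = 6/(2·5) = 0.6.

ωₙ = 5 rad/s, ζ = 0.6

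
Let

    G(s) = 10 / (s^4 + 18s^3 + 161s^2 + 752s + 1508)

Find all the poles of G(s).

s = -4 ± 6j, -5 ± 2j

The poles are the roots of the denominator s^4 + 18s^3 + 161s^2 + 752s + 1508 = 0.
No real roots exist; factor into two real quadratics: (s^2 + 8s + 52)(s^2 + 10s + 29) = 0.
Each quadratic gives a conjugate pair via the quadratic formula.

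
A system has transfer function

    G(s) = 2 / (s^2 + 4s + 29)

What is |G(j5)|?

Substitute s = j5: numerator = 2, denominator = 4 + j20.
|G(j5)| = |2| / |4 + j20| = 2 / 20.396 ≈ 0.09806.

|G(j5)| ≈ 0.09806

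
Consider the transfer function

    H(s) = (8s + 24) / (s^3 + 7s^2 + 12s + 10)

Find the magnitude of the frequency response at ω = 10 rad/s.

|H(j10)| ≈ 0.07469

Substitute s = j10: numerator = 24 + j80, denominator = -690 - j880.
|H(j10)| = |24 + j80| / |-690 - j880| = 83.522 / 1118.3 ≈ 0.07469.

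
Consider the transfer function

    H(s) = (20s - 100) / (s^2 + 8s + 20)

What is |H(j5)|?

Substitute s = j5: numerator = -100 + j100, denominator = -5 + j40.
|H(j5)| = |-100 + j100| / |-5 + j40| = 141.42 / 40.311 ≈ 3.508.

|H(j5)| ≈ 3.508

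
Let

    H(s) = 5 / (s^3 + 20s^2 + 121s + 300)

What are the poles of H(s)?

s = -4 ± 3j, -12

The poles are the roots of the denominator s^3 + 20s^2 + 121s + 300 = 0.
Trying s = -12: the polynomial evaluates to 0, so (s + 12) is a factor.
Dividing out leaves s^2 + 8s + 25 = 0.
The quadratic formula then gives s = -4 ± 3j.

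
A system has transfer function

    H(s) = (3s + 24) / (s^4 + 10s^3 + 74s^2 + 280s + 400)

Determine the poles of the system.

The poles are the roots of the denominator s^4 + 10s^3 + 74s^2 + 280s + 400 = 0.
No real roots exist; factor into two real quadratics: (s^2 + 4s + 40)(s^2 + 6s + 10) = 0.
Each quadratic gives a conjugate pair via the quadratic formula.

s = -2 ± 6j, -3 ± j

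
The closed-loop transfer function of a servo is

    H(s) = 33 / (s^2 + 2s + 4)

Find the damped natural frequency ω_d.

Comparing s^2 + 2s + 4 to s^2 + 2ζωₙs + ωₙ²: ωₙ = 2 rad/s and ζ = 2/(2·2) = 0.5.
ζωₙ = 2/2 = 1, so ω_d = ωₙ√(1−ζ²) = √(ωₙ² − (ζωₙ)²) = √(4 − 1²) = √3 ≈ 1.732 rad/s.

ω_d ≈ 1.732 rad/s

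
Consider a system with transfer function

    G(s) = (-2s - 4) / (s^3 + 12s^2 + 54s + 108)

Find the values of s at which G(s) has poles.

The poles are the roots of the denominator s^3 + 12s^2 + 54s + 108 = 0.
Trying s = -6: the polynomial evaluates to 0, so (s + 6) is a factor.
Dividing out leaves s^2 + 6s + 18 = 0.
The quadratic formula then gives s = -3 ± 3j.

s = -3 ± 3j, -6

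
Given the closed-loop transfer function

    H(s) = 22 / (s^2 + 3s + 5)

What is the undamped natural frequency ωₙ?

Compare the denominator to the standard form s^2 + 2ζωₙs + ωₙ².
ωₙ² = 5, so ωₙ = √5 ≈ 2.236 rad/s.

ωₙ ≈ 2.236 rad/s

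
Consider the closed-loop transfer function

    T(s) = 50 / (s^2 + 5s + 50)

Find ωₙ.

ωₙ ≈ 7.071 rad/s

Compare the denominator to the standard form s^2 + 2ζωₙs + ωₙ².
ωₙ² = 50, so ωₙ = √50 ≈ 7.071 rad/s.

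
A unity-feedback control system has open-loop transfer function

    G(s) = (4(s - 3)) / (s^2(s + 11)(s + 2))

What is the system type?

The denominator has 2 factors of s at the origin (free integrators), so this is a Type 2 system.

Type 2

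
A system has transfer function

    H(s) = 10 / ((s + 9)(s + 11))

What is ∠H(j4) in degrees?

∠H(j4) ≈ -43.95°

At s = j4: numerator = 10, denominator = 83 + j80.
∠H = ∠num − ∠den = 0° − (43.946°) = -43.95°.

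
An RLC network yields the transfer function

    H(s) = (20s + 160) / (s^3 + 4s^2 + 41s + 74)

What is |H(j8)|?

Substitute s = j8: numerator = 160 + j160, denominator = -182 - j184.
|H(j8)| = |160 + j160| / |-182 - j184| = 226.27 / 258.80 ≈ 0.8743.

|H(j8)| ≈ 0.8743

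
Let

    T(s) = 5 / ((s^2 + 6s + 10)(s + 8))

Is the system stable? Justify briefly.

stable

The poles can be read from the denominator factors: s = -3 + j, -3 - j, -8.
Since all poles lie strictly in the left half-plane, the system is stable.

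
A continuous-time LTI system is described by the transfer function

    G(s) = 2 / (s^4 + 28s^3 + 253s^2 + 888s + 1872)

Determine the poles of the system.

s = -2 + 3j, -2 - 3j, -12, -12

The poles are the roots of the denominator s^4 + 28s^3 + 253s^2 + 888s + 1872 = 0.
Trying s = -12: the polynomial evaluates to 0, so (s + 12) is a factor.
Dividing out leaves s^3 + 16s^2 + 61s + 156 = 0.
This factors further as (s^2 + 4s + 13)(s + 12) = 0.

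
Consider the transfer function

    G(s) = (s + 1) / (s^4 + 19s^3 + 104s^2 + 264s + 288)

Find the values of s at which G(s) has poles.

The poles are the roots of the denominator s^4 + 19s^3 + 104s^2 + 264s + 288 = 0.
Trying s = -12: the polynomial evaluates to 0, so (s + 12) is a factor.
Dividing out leaves s^3 + 7s^2 + 20s + 24 = 0.
This factors further as (s^2 + 4s + 8)(s + 3) = 0.

s = -12, -2 ± 2j, -3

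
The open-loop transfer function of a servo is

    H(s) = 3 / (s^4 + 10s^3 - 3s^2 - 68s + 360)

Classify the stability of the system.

unstable

The denominator s^4 + 10s^3 - 3s^2 - 68s + 360 factors as (s + 9)(s + 5)(s^2 - 4s + 8), giving poles at s = -9, -5, 2 + 2j, 2 - 2j.
Since the pole(s) at s = 2 ± 2j lie in the right half-plane, the system is unstable.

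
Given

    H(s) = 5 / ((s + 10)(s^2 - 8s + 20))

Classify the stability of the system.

The poles can be read from the denominator factors: s = -10, 4 + 2j, 4 - 2j.
Since the pole(s) at s = 4 + 2j, 4 - 2j lie in the right half-plane, the system is unstable.

unstable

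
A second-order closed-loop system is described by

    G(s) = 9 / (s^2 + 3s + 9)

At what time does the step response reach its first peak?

t_p ≈ 1.209 s

Comparing s^2 + 3s + 9 to s^2 + 2ζωₙs + ωₙ²: ωₙ = 3 rad/s and ζ = 3/(2·3) = 0.5.
ζωₙ = 3/2 = 1.5, so ω_d = ωₙ√(1−ζ²) = √(ωₙ² − (ζωₙ)²) = √(9 − 1.5²) = √6.75 ≈ 2.598 rad/s.
t_p = π/ω_d = π/2.598 ≈ 1.209 s.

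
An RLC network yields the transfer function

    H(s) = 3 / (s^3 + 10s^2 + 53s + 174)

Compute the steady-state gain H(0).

Set s = 0: H(0) = (3) / (174) = 1/58.

H(0) = 1/58 ≈ 0.01724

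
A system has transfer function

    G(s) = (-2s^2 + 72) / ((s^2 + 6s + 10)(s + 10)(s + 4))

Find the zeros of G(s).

Set the numerator to zero: -2s^2 + 72 = 0, i.e. -2·(s^2 - 36) = 0.
Factoring: (s + 6)(s - 6) = 0.

s = -6, 6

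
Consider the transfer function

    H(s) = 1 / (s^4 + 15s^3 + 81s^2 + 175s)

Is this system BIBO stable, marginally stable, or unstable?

marginally stable

The denominator s^4 + 15s^3 + 81s^2 + 175s factors as s(s + 7)(s^2 + 8s + 25), giving poles at s = 0, -7, -4 ± 3j.
Since the simple pole(s) at s = 0 lie on the jω-axis with none in the right half-plane, the system is marginally stable.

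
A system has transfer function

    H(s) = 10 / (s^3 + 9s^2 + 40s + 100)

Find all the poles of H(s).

s = -2 + 4j, -2 - 4j, -5

The poles are the roots of the denominator s^3 + 9s^2 + 40s + 100 = 0.
Trying s = -5: the polynomial evaluates to 0, so (s + 5) is a factor.
Dividing out leaves s^2 + 4s + 20 = 0.
The quadratic formula then gives s = -2 ± 4j.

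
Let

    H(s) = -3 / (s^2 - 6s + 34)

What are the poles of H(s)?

The poles are the roots of the denominator s^2 - 6s + 34 = 0.
Using the quadratic formula: s = (6 ± √(-100))/2 = 3 ± 5j.

s = 3 + 5j, 3 - 5j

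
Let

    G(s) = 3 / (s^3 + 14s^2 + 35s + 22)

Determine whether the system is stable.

stable

The denominator s^3 + 14s^2 + 35s + 22 factors as (s + 11)(s + 1)(s + 2), giving poles at s = -11, -1, -2.
Since all poles lie strictly in the left half-plane, the system is stable.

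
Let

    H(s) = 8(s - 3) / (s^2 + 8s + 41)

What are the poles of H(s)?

The poles are the roots of the denominator s^2 + 8s + 41 = 0.
Using the quadratic formula: s = (-8 ± √(-100))/2 = -4 ± 5j.

s = -4 + 5j, -4 - 5j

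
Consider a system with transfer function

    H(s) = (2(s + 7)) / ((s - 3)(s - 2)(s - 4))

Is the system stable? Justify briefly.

unstable

The poles can be read from the denominator factors: s = 3, 2, 4.
Since the pole(s) at s = 3, 2, 4 lie in the right half-plane, the system is unstable.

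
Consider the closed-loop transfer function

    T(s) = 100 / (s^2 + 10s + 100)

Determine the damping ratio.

Compare the denominator to the standard form s^2 + 2ζωₙs + ωₙ².
ωₙ² = 100, so ωₙ = 10 rad/s.
2ζωₙ = 10, so ζ = 10/(2·10) = 0.5.
With ζ = 0.5 the response is underdamped.

ζ = 0.5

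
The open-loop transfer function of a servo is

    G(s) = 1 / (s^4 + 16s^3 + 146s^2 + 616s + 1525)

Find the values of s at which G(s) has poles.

The poles are the roots of the denominator s^4 + 16s^3 + 146s^2 + 616s + 1525 = 0.
No real roots exist; factor into two real quadratics: (s^2 + 10s + 61)(s^2 + 6s + 25) = 0.
Each quadratic gives a conjugate pair via the quadratic formula.

s = -5 + 6j, -5 - 6j, -3 + 4j, -3 - 4j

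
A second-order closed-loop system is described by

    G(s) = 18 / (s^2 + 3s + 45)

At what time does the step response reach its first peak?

Comparing s^2 + 3s + 45 to s^2 + 2ζωₙs + ωₙ²: ωₙ = √45 ≈ 6.708 rad/s and ζ = 3/(2·√45) ≈ 0.2236.
ζωₙ = 3/2 = 1.5, so ω_d = ωₙ√(1−ζ²) = √(ωₙ² − (ζωₙ)²) = √(45 − 1.5²) = √42.75 ≈ 6.538 rad/s.
t_p = π/ω_d = π/6.538 ≈ 0.4805 s.

t_p ≈ 0.4805 s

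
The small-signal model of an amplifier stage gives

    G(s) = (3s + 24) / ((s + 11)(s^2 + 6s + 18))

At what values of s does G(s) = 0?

Set the numerator to zero: 3s + 24 = 0, i.e. 3·(s + 8) = 0.
So s = -8.

s = -8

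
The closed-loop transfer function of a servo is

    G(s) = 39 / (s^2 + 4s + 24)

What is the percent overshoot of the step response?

%OS ≈ 24.5%

Comparing s^2 + 4s + 24 to s^2 + 2ζωₙs + ωₙ²: ωₙ = √24 ≈ 4.899 rad/s and ζ = 4/(2·√24) ≈ 0.4082.
%OS = 100·exp(−πζ/√(1−ζ²)) = 100·exp(−π·0.4082/√(1−0.4082²)) ≈ 24.5%.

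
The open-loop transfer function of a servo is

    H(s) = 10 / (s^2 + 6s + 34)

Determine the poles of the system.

The poles are the roots of the denominator s^2 + 6s + 34 = 0.
Using the quadratic formula: s = (-6 ± √(-100))/2 = -3 ± 5j.

s = -3 + 5j, -3 - 5j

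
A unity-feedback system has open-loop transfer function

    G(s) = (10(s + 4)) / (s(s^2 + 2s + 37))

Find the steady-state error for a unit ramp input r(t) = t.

G(s) has one pole at the origin.
This is a Type 1 system. Kv = lim_{s→0} s·G(s) = 40/37.
e_ss = 1/Kv = 1/(40/37) = 37/40 ≈ 0.9250.

e_ss = 0.9250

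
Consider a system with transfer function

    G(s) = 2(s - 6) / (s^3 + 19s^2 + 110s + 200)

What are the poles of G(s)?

s = -10, -5, -4

The poles are the roots of the denominator s^3 + 19s^2 + 110s + 200 = 0.
Trying s = -10: the polynomial evaluates to 0, so (s + 10) is a factor.
Dividing out leaves s^2 + 9s + 20 = 0.
Factoring the quadratic: (s + 5)(s + 4) = 0.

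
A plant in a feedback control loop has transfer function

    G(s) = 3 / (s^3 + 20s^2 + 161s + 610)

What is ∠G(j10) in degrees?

At s = j10: numerator = 3, denominator = -1390 + j610.
∠G = ∠num − ∠den = 0° − (156.31°) = -156.3°.

∠G(j10) ≈ -156.3°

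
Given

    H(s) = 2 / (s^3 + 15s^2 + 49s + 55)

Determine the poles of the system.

The poles are the roots of the denominator s^3 + 15s^2 + 49s + 55 = 0.
Trying s = -11: the polynomial evaluates to 0, so (s + 11) is a factor.
Dividing out leaves s^2 + 4s + 5 = 0.
The quadratic formula then gives s = -2 ± 1j.

s = -2 + j, -2 - j, -11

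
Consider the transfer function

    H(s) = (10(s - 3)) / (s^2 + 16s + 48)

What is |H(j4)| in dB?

|H(j4)|_dB ≈ -3.11 dB

Substitute s = j4: numerator = -30 + j40, denominator = 32 + j64.
|H(j4)| = |-30 + j40| / |32 + j64| = 50 / 71.554 ≈ 0.6988.
In decibels: 20·log₁₀(0.6988) ≈ -3.11 dB.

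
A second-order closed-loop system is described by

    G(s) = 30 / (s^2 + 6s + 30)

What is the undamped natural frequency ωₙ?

Compare the denominator to the standard form s^2 + 2ζωₙs + ωₙ².
ωₙ² = 30, so ωₙ = √30 ≈ 5.477 rad/s.

ωₙ ≈ 5.477 rad/s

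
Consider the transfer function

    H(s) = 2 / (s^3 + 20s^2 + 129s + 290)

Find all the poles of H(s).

s = -5 ± 2j, -10

The poles are the roots of the denominator s^3 + 20s^2 + 129s + 290 = 0.
Trying s = -10: the polynomial evaluates to 0, so (s + 10) is a factor.
Dividing out leaves s^2 + 10s + 29 = 0.
The quadratic formula then gives s = -5 ± 2j.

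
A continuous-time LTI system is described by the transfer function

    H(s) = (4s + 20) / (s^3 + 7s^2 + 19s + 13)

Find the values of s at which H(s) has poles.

The poles are the roots of the denominator s^3 + 7s^2 + 19s + 13 = 0.
Trying s = -1: the polynomial evaluates to 0, so (s + 1) is a factor.
Dividing out leaves s^2 + 6s + 13 = 0.
The quadratic formula then gives s = -3 ± 2j.

s = -3 ± 2j, -1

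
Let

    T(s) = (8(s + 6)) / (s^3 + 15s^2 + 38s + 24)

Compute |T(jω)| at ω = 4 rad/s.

|T(j4)| ≈ 0.2473

Substitute s = j4: numerator = 48 + j32, denominator = -216 + j88.
|T(j4)| = |48 + j32| / |-216 + j88| = 57.689 / 233.24 ≈ 0.2473.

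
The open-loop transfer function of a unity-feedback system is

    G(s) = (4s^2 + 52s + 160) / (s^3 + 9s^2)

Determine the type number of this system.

Type 2

Factor s from the denominator: s^3 + 9s^2 = s^2·(s + 9).
There are 2 poles at the origin, so the system is Type 2.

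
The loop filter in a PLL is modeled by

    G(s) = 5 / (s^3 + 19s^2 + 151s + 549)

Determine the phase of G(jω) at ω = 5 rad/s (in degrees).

At s = j5: numerator = 5, denominator = 74 + j630.
∠G = ∠num − ∠den = 0° − (83.301°) = -83.30°.

∠G(j5) ≈ -83.30°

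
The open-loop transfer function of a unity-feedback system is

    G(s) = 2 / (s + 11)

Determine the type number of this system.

The denominator has no factor of s at the origin — no free integrator — so this is a Type 0 system.

Type 0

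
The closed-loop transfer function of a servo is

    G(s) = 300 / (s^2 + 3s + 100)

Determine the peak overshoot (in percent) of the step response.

Comparing s^2 + 3s + 100 to s^2 + 2ζωₙs + ωₙ²: ωₙ = 10 rad/s and ζ = 3/(2·10) = 0.15.
%OS = 100·exp(−πζ/√(1−ζ²)) = 100·exp(−π·0.15/√(1−0.15²)) ≈ 62.1%.

%OS ≈ 62.1%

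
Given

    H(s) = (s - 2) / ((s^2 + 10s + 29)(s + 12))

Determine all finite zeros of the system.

Set the numerator to zero: s - 2 = 0.
So s = 2.

s = 2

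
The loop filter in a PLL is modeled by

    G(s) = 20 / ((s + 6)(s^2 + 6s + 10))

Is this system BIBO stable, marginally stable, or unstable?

stable

The poles can be read from the denominator factors: s = -6, -3 + j, -3 - j.
Since all poles lie strictly in the left half-plane, the system is stable.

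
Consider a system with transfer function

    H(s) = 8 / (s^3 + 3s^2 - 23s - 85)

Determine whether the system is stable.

unstable

The denominator s^3 + 3s^2 - 23s - 85 factors as (s^2 + 8s + 17)(s - 5), giving poles at s = -4 + j, -4 - j, 5.
Since the pole(s) at s = 5 lie in the right half-plane, the system is unstable.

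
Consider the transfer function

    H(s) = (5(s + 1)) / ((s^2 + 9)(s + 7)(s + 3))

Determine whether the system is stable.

marginally stable

The poles can be read from the denominator factors: s = 3j, -3j, -7, -3.
Since the simple pole(s) at s = 3j, -3j lie on the jω-axis with none in the right half-plane, the system is marginally stable.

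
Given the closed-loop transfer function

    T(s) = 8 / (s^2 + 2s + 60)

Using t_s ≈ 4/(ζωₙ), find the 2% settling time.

t_s ≈ 4 s

Comparing s^2 + 2s + 60 to s^2 + 2ζωₙs + ωₙ²: ωₙ = √60 ≈ 7.746 rad/s and ζ = 2/(2·√60) ≈ 0.1291.
ζωₙ = 2/2 = 1, so t_s ≈ 4/(ζωₙ) = 4/1 = 4 s.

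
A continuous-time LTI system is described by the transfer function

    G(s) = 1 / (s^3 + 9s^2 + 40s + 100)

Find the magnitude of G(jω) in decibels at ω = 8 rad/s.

|G(j8)|_dB ≈ -54.2 dB

Substitute s = j8: numerator = 1, denominator = -476 - j192.
|G(j8)| = |1| / |-476 - j192| = 1 / 513.26 ≈ 0.001948.
In decibels: 20·log₁₀(0.001948) ≈ -54.2 dB.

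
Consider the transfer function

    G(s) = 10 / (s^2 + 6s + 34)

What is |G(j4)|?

|G(j4)| ≈ 0.3333

Substitute s = j4: numerator = 10, denominator = 18 + j24.
|G(j4)| = |10| / |18 + j24| = 10 / 30 ≈ 0.3333.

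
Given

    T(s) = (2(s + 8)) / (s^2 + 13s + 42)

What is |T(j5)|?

Substitute s = j5: numerator = 16 + j10, denominator = 17 + j65.
|T(j5)| = |16 + j10| / |17 + j65| = 18.868 / 67.186 ≈ 0.2808.

|T(j5)| ≈ 0.2808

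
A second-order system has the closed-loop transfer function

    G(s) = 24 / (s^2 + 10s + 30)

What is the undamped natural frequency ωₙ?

Compare the denominator to the standard form s^2 + 2ζωₙs + ωₙ².
ωₙ² = 30, so ωₙ = √30 ≈ 5.477 rad/s.

ωₙ ≈ 5.477 rad/s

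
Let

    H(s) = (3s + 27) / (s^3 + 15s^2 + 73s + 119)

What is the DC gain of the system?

Set s = 0: H(0) = (27) / (119) = 27/119.

H(0) = 27/119 ≈ 0.2269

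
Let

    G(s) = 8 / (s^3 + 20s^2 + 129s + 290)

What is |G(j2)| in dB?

|G(j2)|_dB ≈ -32.2 dB

Substitute s = j2: numerator = 8, denominator = 210 + j250.
|G(j2)| = |8| / |210 + j250| = 8 / 326.50 ≈ 0.02450.
In decibels: 20·log₁₀(0.02450) ≈ -32.2 dB.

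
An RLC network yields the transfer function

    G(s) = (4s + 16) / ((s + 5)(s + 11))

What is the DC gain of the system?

G(0) = 16/55 ≈ 0.2909

Set s = 0: G(0) = (16) / (55) = 16/55.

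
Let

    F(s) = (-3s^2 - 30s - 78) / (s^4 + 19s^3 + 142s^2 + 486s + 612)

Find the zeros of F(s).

Set the numerator to zero: -3s^2 - 30s - 78 = 0, i.e. -3·(s^2 + 10s + 26) = 0.
Factoring: (s^2 + 10s + 26) = 0.

s = -5 ± j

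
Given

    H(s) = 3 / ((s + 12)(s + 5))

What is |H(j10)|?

Substitute s = j10: numerator = 3, denominator = -40 + j170.
|H(j10)| = |3| / |-40 + j170| = 3 / 174.64 ≈ 0.01718.

|H(j10)| ≈ 0.01718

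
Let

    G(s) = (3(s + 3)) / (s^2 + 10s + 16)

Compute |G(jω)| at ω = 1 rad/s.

|G(j1)| ≈ 0.5262

Substitute s = j1: numerator = 9 + j3, denominator = 15 + j10.
|G(j1)| = |9 + j3| / |15 + j10| = 9.4868 / 18.028 ≈ 0.5262.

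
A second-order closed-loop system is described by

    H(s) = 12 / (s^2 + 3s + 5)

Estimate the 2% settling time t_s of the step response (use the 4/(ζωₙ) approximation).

Comparing s^2 + 3s + 5 to s^2 + 2ζωₙs + ωₙ²: ωₙ = √5 ≈ 2.236 rad/s and ζ = 3/(2·√5) ≈ 0.6708.
ζωₙ = 3/2 = 1.5, so t_s ≈ 4/(ζωₙ) = 4/1.5 ≈ 2.667 s.

t_s ≈ 2.667 s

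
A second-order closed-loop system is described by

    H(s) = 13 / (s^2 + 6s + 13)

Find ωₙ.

Compare the denominator to the standard form s^2 + 2ζωₙs + ωₙ².
ωₙ² = 13, so ωₙ = √13 ≈ 3.606 rad/s.

ωₙ ≈ 3.606 rad/s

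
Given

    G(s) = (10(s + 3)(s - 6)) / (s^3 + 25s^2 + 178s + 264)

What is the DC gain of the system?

Set s = 0: G(0) = (-180) / (264) = -15/22.

G(0) = -15/22 ≈ -0.6818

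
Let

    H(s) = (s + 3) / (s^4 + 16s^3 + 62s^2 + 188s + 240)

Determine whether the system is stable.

The denominator s^4 + 16s^3 + 62s^2 + 188s + 240 factors as (s^2 + 2s + 10)(s + 12)(s + 2), giving poles at s = -1 ± 3j, -12, -2.
Since all poles lie strictly in the left half-plane, the system is stable.

stable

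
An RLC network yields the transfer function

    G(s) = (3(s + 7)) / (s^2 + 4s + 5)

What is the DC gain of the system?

G(0) = 21/5 ≈ 4.200

At s = 0 each factor (s + a) contributes a and each (s^2 + bs + c) contributes c.
G(0) = 3·(7) / ((5)) = 21/5 = 21/5.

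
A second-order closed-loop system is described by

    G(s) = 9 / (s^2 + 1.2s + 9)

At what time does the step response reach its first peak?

Comparing s^2 + 1.2s + 9 to s^2 + 2ζωₙs + ωₙ²: ωₙ = 3 rad/s and ζ = 1.2/(2·3) = 0.2.
ζωₙ = 1.2/2 = 0.6, so ω_d = ωₙ√(1−ζ²) = √(ωₙ² − (ζωₙ)²) = √(9 − 0.6²) = √8.64 ≈ 2.939 rad/s.
t_p = π/ω_d = π/2.939 ≈ 1.069 s.

t_p ≈ 1.069 s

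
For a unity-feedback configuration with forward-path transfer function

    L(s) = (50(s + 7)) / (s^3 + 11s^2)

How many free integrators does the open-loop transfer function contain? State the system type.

The denominator has 2 factors of s at the origin (free integrators), so this is a Type 2 system.

Type 2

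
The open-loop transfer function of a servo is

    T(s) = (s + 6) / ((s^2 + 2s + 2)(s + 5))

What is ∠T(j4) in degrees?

At s = j4: numerator = 6 + j4, denominator = -102 - j16.
∠T = ∠num − ∠den = 33.690° − (-171.09°) = 204.8°, which wraps to -155.2°.

∠T(j4) ≈ -155.2°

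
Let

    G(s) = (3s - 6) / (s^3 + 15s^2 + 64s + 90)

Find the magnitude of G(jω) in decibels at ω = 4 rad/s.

Substitute s = j4: numerator = -6 + j12, denominator = -150 + j192.
|G(j4)| = |-6 + j12| / |-150 + j192| = 13.416 / 243.65 ≈ 0.05506.
In decibels: 20·log₁₀(0.05506) ≈ -25.2 dB.

|G(j4)|_dB ≈ -25.2 dB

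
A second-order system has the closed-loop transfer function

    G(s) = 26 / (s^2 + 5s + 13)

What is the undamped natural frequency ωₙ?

ωₙ ≈ 3.606 rad/s

Compare the denominator to the standard form s^2 + 2ζωₙs + ωₙ².
ωₙ² = 13, so ωₙ = √13 ≈ 3.606 rad/s.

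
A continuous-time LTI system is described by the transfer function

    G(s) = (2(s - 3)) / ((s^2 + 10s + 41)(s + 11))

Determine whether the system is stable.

The poles can be read from the denominator factors: s = -5 ± 4j, -11.
Since all poles lie strictly in the left half-plane, the system is stable.

stable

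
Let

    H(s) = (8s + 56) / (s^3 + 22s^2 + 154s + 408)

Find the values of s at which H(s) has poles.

The poles are the roots of the denominator s^3 + 22s^2 + 154s + 408 = 0.
Trying s = -12: the polynomial evaluates to 0, so (s + 12) is a factor.
Dividing out leaves s^2 + 10s + 34 = 0.
The quadratic formula then gives s = -5 ± 3j.

s = -5 ± 3j, -12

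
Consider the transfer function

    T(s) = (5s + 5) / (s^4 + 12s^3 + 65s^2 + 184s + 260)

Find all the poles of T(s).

The poles are the roots of the denominator s^4 + 12s^3 + 65s^2 + 184s + 260 = 0.
No real roots exist; factor into two real quadratics: (s^2 + 8s + 20)(s^2 + 4s + 13) = 0.
Each quadratic gives a conjugate pair via the quadratic formula.

s = -4 + 2j, -4 - 2j, -2 + 3j, -2 - 3j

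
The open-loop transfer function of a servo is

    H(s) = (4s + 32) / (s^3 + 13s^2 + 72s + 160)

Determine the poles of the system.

The poles are the roots of the denominator s^3 + 13s^2 + 72s + 160 = 0.
Trying s = -5: the polynomial evaluates to 0, so (s + 5) is a factor.
Dividing out leaves s^2 + 8s + 32 = 0.
The quadratic formula then gives s = -4 ± 4j.

s = -4 ± 4j, -5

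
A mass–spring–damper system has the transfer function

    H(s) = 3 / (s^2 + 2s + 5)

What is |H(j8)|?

|H(j8)| ≈ 0.04907

Substitute s = j8: numerator = 3, denominator = -59 + j16.
|H(j8)| = |3| / |-59 + j16| = 3 / 61.131 ≈ 0.04907.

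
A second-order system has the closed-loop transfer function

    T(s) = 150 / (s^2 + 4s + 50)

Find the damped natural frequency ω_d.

Comparing s^2 + 4s + 50 to s^2 + 2ζωₙs + ωₙ²: ωₙ = √50 ≈ 7.071 rad/s and ζ = 4/(2·√50) ≈ 0.2828.
ζωₙ = 4/2 = 2, so ω_d = ωₙ√(1−ζ²) = √(ωₙ² − (ζωₙ)²) = √(50 − 2²) = √46 ≈ 6.782 rad/s.

ω_d ≈ 6.782 rad/s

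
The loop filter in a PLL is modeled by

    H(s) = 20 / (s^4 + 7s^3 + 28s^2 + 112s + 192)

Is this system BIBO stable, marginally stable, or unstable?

marginally stable

The denominator s^4 + 7s^3 + 28s^2 + 112s + 192 factors as (s^2 + 16)(s + 4)(s + 3), giving poles at s = 4j, -4j, -4, -3.
Since the simple pole(s) at s = ±4j lie on the jω-axis with none in the right half-plane, the system is marginally stable.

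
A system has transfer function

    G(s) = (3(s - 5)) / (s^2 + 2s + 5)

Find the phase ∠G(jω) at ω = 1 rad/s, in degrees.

∠G(j1) ≈ 142.1°

At s = j1: numerator = -15 + j3, denominator = 4 + j2.
∠G = ∠num − ∠den = 168.69° − (26.565°) = 142.1°.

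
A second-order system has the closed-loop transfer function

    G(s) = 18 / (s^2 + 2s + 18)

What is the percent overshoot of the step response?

%OS ≈ 46.7%

Comparing s^2 + 2s + 18 to s^2 + 2ζωₙs + ωₙ²: ωₙ = √18 ≈ 4.243 rad/s and ζ = 2/(2·√18) ≈ 0.2357.
%OS = 100·exp(−πζ/√(1−ζ²)) = 100·exp(−π·0.2357/√(1−0.2357²)) ≈ 46.7%.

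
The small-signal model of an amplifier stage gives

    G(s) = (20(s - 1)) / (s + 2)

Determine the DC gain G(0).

At s = 0 each factor (s + a) contributes a and each (s^2 + bs + c) contributes c.
G(0) = 20·(-1) / ((2)) = -20/2 = -10.

G(0) = -10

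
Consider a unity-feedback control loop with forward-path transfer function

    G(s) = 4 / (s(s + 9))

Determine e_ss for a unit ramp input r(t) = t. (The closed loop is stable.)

G(s) has one pole at the origin.
This is a Type 1 system. Kv = lim_{s→0} s·G(s) = 4/9.
e_ss = 1/Kv = 1/(4/9) = 9/4 ≈ 2.250.

e_ss = 2.250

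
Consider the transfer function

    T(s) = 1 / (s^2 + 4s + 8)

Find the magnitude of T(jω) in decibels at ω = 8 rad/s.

Substitute s = j8: numerator = 1, denominator = -56 + j32.
|T(j8)| = |1| / |-56 + j32| = 1 / 64.498 ≈ 0.01550.
In decibels: 20·log₁₀(0.01550) ≈ -36.2 dB.

|T(j8)|_dB ≈ -36.2 dB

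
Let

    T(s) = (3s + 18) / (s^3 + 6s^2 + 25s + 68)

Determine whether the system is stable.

The denominator s^3 + 6s^2 + 25s + 68 factors as (s + 4)(s^2 + 2s + 17), giving poles at s = -4, -1 ± 4j.
Since all poles lie strictly in the left half-plane, the system is stable.

stable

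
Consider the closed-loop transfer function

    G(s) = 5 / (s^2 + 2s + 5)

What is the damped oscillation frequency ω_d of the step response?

Comparing s^2 + 2s + 5 to s^2 + 2ζωₙs + ωₙ²: ωₙ = √5 ≈ 2.236 rad/s and ζ = 2/(2·√5) ≈ 0.4472.
ζωₙ = 2/2 = 1, so ω_d = ωₙ√(1−ζ²) = √(ωₙ² − (ζωₙ)²) = √(5 − 1²) = √4 = 2 rad/s.

ω_d = 2 rad/s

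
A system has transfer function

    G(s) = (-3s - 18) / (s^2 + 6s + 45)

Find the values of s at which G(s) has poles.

The poles are the roots of the denominator s^2 + 6s + 45 = 0.
Using the quadratic formula: s = (-6 ± √(-144))/2 = -3 ± 6j.

s = -3 + 6j, -3 - 6j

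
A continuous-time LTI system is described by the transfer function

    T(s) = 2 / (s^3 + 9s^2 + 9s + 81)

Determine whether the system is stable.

marginally stable

The denominator s^3 + 9s^2 + 9s + 81 factors as (s^2 + 9)(s + 9), giving poles at s = ±3j, -9.
Since the simple pole(s) at s = 3j, -3j lie on the jω-axis with none in the right half-plane, the system is marginally stable.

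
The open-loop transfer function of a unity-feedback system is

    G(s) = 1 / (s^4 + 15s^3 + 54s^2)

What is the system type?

Type 2

Factor s from the denominator: s^4 + 15s^3 + 54s^2 = s^2·(s^2 + 15s + 54).
There are 2 poles at the origin, so the system is Type 2.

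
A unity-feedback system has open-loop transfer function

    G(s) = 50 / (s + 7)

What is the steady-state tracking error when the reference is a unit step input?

G(s) has no poles at the origin.
This is a Type 0 system. Kp = lim_{s→0} G(s) = 50/7.
e_ss = 1/(1 + Kp) = 1/(1 + 50/7) = 7/57 ≈ 0.1228.

e_ss = 0.1228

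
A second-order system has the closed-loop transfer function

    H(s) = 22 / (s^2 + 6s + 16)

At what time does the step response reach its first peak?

Comparing s^2 + 6s + 16 to s^2 + 2ζωₙs + ωₙ²: ωₙ = 4 rad/s and ζ = 6/(2·4) = 0.75.
ζωₙ = 6/2 = 3, so ω_d = ωₙ√(1−ζ²) = √(ωₙ² − (ζωₙ)²) = √(16 − 3²) = √7 ≈ 2.646 rad/s.
t_p = π/ω_d = π/2.646 ≈ 1.187 s.

t_p ≈ 1.187 s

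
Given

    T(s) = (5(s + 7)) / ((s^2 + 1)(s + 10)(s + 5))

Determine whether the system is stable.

The poles can be read from the denominator factors: s = ±j, -10, -5.
Since the simple pole(s) at s = ±j lie on the jω-axis with none in the right half-plane, the system is marginally stable.

marginally stable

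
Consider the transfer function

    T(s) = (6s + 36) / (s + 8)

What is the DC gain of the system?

Set s = 0: T(0) = (36) / (8) = 9/2.

T(0) = 9/2 ≈ 4.500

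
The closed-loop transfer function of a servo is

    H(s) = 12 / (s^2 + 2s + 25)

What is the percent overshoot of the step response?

Comparing s^2 + 2s + 25 to s^2 + 2ζωₙs + ωₙ²: ωₙ = 5 rad/s and ζ = 2/(2·5) = 0.2.
%OS = 100·exp(−πζ/√(1−ζ²)) = 100·exp(−π·0.2/√(1−0.2²)) ≈ 52.7%.

%OS ≈ 52.7%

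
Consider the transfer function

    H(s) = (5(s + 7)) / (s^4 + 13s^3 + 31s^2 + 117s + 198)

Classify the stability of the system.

The denominator s^4 + 13s^3 + 31s^2 + 117s + 198 factors as (s^2 + 9)(s + 11)(s + 2), giving poles at s = 3j, -3j, -11, -2.
Since the simple pole(s) at s = 3j, -3j lie on the jω-axis with none in the right half-plane, the system is marginally stable.

marginally stable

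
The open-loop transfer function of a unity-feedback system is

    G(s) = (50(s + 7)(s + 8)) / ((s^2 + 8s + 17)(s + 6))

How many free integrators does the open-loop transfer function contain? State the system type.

The denominator has no factor of s at the origin — no free integrator — so this is a Type 0 system.

Type 0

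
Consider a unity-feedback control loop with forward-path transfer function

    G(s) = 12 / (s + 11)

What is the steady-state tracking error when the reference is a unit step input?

G(s) has no poles at the origin.
This is a Type 0 system. Kp = lim_{s→0} G(s) = 12/11.
e_ss = 1/(1 + Kp) = 1/(1 + 12/11) = 11/23 ≈ 0.4783.

e_ss = 0.4783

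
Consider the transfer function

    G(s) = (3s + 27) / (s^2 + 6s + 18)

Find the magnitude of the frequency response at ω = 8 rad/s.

|G(j8)| ≈ 0.5434

Substitute s = j8: numerator = 27 + j24, denominator = -46 + j48.
|G(j8)| = |27 + j24| / |-46 + j48| = 36.125 / 66.483 ≈ 0.5434.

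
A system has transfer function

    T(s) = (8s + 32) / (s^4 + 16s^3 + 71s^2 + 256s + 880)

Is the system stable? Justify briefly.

marginally stable

The denominator s^4 + 16s^3 + 71s^2 + 256s + 880 factors as (s^2 + 16)(s + 5)(s + 11), giving poles at s = ±4j, -5, -11.
Since the simple pole(s) at s = 4j, -4j lie on the jω-axis with none in the right half-plane, the system is marginally stable.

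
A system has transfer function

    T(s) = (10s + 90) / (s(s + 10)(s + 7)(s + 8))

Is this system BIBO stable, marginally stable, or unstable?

marginally stable

The poles can be read from the denominator factors: s = 0, -10, -7, -8.
Since the simple pole(s) at s = 0 lie on the jω-axis with none in the right half-plane, the system is marginally stable.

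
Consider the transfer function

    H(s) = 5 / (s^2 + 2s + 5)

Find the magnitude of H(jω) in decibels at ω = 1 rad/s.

Substitute s = j1: numerator = 5, denominator = 4 + j2.
|H(j1)| = |5| / |4 + j2| = 5 / 4.4721 ≈ 1.118.
In decibels: 20·log₁₀(1.118) ≈ 0.969 dB.

|H(j1)|_dB ≈ 0.969 dB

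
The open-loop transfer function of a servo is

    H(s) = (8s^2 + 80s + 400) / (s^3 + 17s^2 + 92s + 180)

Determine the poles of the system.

s = -4 ± 2j, -9

The poles are the roots of the denominator s^3 + 17s^2 + 92s + 180 = 0.
Trying s = -9: the polynomial evaluates to 0, so (s + 9) is a factor.
Dividing out leaves s^2 + 8s + 20 = 0.
The quadratic formula then gives s = -4 ± 2j.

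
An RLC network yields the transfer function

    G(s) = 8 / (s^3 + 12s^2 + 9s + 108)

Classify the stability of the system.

marginally stable

The denominator s^3 + 12s^2 + 9s + 108 factors as (s^2 + 9)(s + 12), giving poles at s = ±3j, -12.
Since the simple pole(s) at s = ±3j lie on the jω-axis with none in the right half-plane, the system is marginally stable.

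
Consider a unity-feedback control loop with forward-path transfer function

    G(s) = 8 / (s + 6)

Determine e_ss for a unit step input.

e_ss = 0.4286

G(s) has no poles at the origin.
This is a Type 0 system. Kp = lim_{s→0} G(s) = 8/6 = 4/3.
e_ss = 1/(1 + Kp) = 1/(1 + 4/3) = 3/7 ≈ 0.4286.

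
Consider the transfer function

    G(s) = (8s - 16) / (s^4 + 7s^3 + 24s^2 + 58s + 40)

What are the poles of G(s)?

s = -1 + 3j, -1 - 3j, -4, -1

The poles are the roots of the denominator s^4 + 7s^3 + 24s^2 + 58s + 40 = 0.
Trying s = -4: the polynomial evaluates to 0, so (s + 4) is a factor.
Dividing out leaves s^3 + 3s^2 + 12s + 10 = 0.
This factors further as (s^2 + 2s + 10)(s + 1) = 0.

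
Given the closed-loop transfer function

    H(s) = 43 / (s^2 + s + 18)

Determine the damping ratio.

ζ ≈ 0.1179

Compare the denominator to the standard form s^2 + 2ζωₙs + ωₙ².
ωₙ² = 18, so ωₙ = √18 ≈ 4.243 rad/s.
2ζωₙ = 1, so ζ = 1/(2·√18) ≈ 0.1179.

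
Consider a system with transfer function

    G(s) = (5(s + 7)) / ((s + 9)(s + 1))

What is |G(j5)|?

|G(j5)| ≈ 0.8193

Substitute s = j5: numerator = 35 + j25, denominator = -16 + j50.
|G(j5)| = |35 + j25| / |-16 + j50| = 43.012 / 52.498 ≈ 0.8193.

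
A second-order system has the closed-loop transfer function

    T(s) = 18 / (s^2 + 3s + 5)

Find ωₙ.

ωₙ ≈ 2.236 rad/s

Compare the denominator to the standard form s^2 + 2ζωₙs + ωₙ².
ωₙ² = 5, so ωₙ = √5 ≈ 2.236 rad/s.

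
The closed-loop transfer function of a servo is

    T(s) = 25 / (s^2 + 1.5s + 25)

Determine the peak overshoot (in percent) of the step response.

%OS ≈ 62.1%

Comparing s^2 + 1.5s + 25 to s^2 + 2ζωₙs + ωₙ²: ωₙ = 5 rad/s and ζ = 1.5/(2·5) = 0.15.
%OS = 100·exp(−πζ/√(1−ζ²)) = 100·exp(−π·0.15/√(1−0.15²)) ≈ 62.1%.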